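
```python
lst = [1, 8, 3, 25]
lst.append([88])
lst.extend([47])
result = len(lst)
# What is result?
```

After line 1: lst = [1, 8, 3, 25]
After line 2 (append adds [88] as single element): lst = [1, 8, 3, 25, [88]]
After line 3 (extend unpacks [47], adds 47): lst = [1, 8, 3, 25, [88], 47]
After line 4: result = len(lst) = 6

6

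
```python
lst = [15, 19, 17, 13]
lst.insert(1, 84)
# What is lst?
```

[15, 84, 19, 17, 13]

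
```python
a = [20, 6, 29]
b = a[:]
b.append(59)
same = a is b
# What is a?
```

After line 1: a = [20, 6, 29]
After line 2 (b = a[:] is a shallow copy, new object): a = [20, 6, 29], b = [20, 6, 29]
After line 3 (append only mutates b): a = [20, 6, 29], b = [20, 6, 29, 59]
After line 4 (same = a is b; different objects -> False): same = False

[20, 6, 29]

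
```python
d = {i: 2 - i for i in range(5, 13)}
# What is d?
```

{5: -3, 6: -4, 7: -5, 8: -6, 9: -7, 10: -8, 11: -9, 12: -10}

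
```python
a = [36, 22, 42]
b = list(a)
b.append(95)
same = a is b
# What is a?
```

After line 1: a = [36, 22, 42]
After line 2 (b = list(a) is a shallow copy, new object): a = [36, 22, 42], b = [36, 22, 42]
After line 3 (append only mutates b): a = [36, 22, 42], b = [36, 22, 42, 95]
After line 4 (same = a is b; different objects -> False): same = False

[36, 22, 42]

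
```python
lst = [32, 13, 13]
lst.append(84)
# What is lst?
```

[32, 13, 13, 84]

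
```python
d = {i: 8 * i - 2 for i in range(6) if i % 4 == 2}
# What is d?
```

{2: 14}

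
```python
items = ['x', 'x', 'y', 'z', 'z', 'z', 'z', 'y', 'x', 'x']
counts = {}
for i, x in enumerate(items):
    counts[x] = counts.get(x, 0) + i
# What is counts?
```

Initial: counts = {}, items = ['x', 'x', 'y', 'z', 'z', 'z', 'z', 'y', 'x', 'x']
i=0, x='x': counts = {'x': 0}
i=1, x='x': counts = {'x': 1}
i=2, x='y': counts = {'x': 1, 'y': 2}
i=3, x='z': counts = {'x': 1, 'y': 2, 'z': 3}
i=4, x='z': counts = {'x': 1, 'y': 2, 'z': 7}
i=5, x='z': counts = {'x': 1, 'y': 2, 'z': 12}
i=6, x='z': counts = {'x': 1, 'y': 2, 'z': 18}
i=7, x='y': counts = {'x': 1, 'y': 9, 'z': 18}
i=8, x='x': counts = {'x': 9, 'y': 9, 'z': 18}
i=9, x='x': counts = {'x': 18, 'y': 9, 'z': 18}

{'x': 18, 'y': 9, 'z': 18}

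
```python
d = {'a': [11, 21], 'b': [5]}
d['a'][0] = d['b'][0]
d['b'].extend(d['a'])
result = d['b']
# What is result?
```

After line 1: d = {'a': [11, 21], 'b': [5]}
After line 2 (a[0] = b[0] = 5): d = {'a': [5, 21], 'b': [5]}
After line 3 (b.extend(a) appends [5, 21]): d = {'a': [5, 21], 'b': [5, 5, 21]}
After line 4: result = d['b'] = [5, 5, 21]

[5, 5, 21]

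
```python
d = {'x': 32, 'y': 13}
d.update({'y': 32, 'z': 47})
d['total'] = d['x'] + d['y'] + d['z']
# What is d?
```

After line 1: d = {'x': 32, 'y': 13}
After line 2 (y overwritten, z added): d = {'x': 32, 'y': 32, 'z': 47}
After line 3 (total = 32 + 32 + 47 = 111): d = {'x': 32, 'y': 32, 'z': 47, 'total': 111}

{'x': 32, 'y': 32, 'z': 47, 'total': 111}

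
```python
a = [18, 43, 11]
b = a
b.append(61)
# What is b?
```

After line 1: a = [18, 43, 11]
After line 2 (b = a is an alias, same object): a = [18, 43, 11], b = [18, 43, 11]
After line 3 (b.append mutates the shared list): a = [18, 43, 11, 61], b = [18, 43, 11, 61]

[18, 43, 11, 61]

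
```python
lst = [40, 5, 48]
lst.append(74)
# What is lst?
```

[40, 5, 48, 74]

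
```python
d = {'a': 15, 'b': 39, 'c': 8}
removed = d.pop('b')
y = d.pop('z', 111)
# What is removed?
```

After line 1: d = {'a': 15, 'b': 39, 'c': 8}
After line 2 (pop 'b' returns 39): d = {'a': 15, 'c': 8}, removed = 39
After line 3 (pop 'z' missing, returns default 111): d = {'a': 15, 'c': 8}, y = 111

39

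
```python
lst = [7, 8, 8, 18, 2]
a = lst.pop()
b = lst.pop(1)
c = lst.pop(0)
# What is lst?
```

After line 1: lst = [7, 8, 8, 18, 2]
After line 2 (pop() -> a = 2): lst = [7, 8, 8, 18]
After line 3 (pop(1) -> b = 8): lst = [7, 8, 18]
After line 4 (pop(0) -> c = 7): lst = [8, 18]

[8, 18]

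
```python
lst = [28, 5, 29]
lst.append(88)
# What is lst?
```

[28, 5, 29, 88]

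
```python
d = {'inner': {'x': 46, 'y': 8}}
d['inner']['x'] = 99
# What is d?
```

After line 1: d = {'inner': {'x': 46, 'y': 8}}
After line 2 (inner x overwritten): d = {'inner': {'x': 99, 'y': 8}}

{'inner': {'x': 99, 'y': 8}}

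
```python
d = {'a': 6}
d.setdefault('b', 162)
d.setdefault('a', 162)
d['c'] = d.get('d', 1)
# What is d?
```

After line 1: d = {'a': 6}
After line 2 (setdefault adds 'b'=162): d = {'a': 6, 'b': 162}
After line 3 (setdefault 'a' no-op, already exists): d = {'a': 6, 'b': 162}
After line 4 (get('d', 1) returns default since 'd' not in d): d = {'a': 6, 'b': 162, 'c': 1}

{'a': 6, 'b': 162, 'c': 1}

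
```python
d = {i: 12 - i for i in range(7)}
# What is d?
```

{0: 12, 1: 11, 2: 10, 3: 9, 4: 8, 5: 7, 6: 6}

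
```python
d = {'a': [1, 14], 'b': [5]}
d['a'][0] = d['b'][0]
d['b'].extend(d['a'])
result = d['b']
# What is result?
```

After line 1: d = {'a': [1, 14], 'b': [5]}
After line 2 (a[0] = b[0] = 5): d = {'a': [5, 14], 'b': [5]}
After line 3 (b.extend(a) appends [5, 14]): d = {'a': [5, 14], 'b': [5, 5, 14]}
After line 4: result = d['b'] = [5, 5, 14]

[5, 5, 14]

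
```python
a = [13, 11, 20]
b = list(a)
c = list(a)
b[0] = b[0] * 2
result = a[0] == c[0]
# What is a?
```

After line 1: a = [13, 11, 20]
After line 2 (b = list(a), copy): a = [13, 11, 20], b = [13, 11, 20]
After line 3 (c = list(a) is a copy, new object): c = [13, 11, 20]
After line 4 (b[0] = 13 * 2 = 26; only b mutates (copy)): a = [13, 11, 20], b = [26, 11, 20], c = [13, 11, 20]
After line 5 (a[0] = 13, c[0] = 13; result = True)

[13, 11, 20]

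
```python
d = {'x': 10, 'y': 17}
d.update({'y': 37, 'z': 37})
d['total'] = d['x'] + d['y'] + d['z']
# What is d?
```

After line 1: d = {'x': 10, 'y': 17}
After line 2 (y overwritten, z added): d = {'x': 10, 'y': 37, 'z': 37}
After line 3 (total = 10 + 37 + 37 = 84): d = {'x': 10, 'y': 37, 'z': 37, 'total': 84}

{'x': 10, 'y': 37, 'z': 37, 'total': 84}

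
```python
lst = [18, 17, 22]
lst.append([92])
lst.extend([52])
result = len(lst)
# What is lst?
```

After line 1: lst = [18, 17, 22]
After line 2 (append adds [92] as single element): lst = [18, 17, 22, [92]]
After line 3 (extend unpacks [52], adds 52): lst = [18, 17, 22, [92], 52]
After line 4: result = len(lst) = 5

[18, 17, 22, [92], 52]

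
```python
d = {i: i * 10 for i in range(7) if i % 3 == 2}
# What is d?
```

{2: 20, 5: 50}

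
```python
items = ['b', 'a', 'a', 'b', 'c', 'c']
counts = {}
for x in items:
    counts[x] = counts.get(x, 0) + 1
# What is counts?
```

Initial: counts = {}, items = ['b', 'a', 'a', 'b', 'c', 'c']
See 'b': counts = {'b': 1}
See 'a': counts = {'b': 1, 'a': 1}
See 'a': counts = {'b': 1, 'a': 2}
See 'b': counts = {'b': 2, 'a': 2}
See 'c': counts = {'b': 2, 'a': 2, 'c': 1}
See 'c': counts = {'b': 2, 'a': 2, 'c': 2}

{'b': 2, 'a': 2, 'c': 2}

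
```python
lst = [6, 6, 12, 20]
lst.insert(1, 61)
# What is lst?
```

[6, 61, 6, 12, 20]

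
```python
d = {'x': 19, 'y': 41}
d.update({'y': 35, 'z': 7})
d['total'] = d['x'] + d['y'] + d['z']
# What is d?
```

After line 1: d = {'x': 19, 'y': 41}
After line 2 (y overwritten, z added): d = {'x': 19, 'y': 35, 'z': 7}
After line 3 (total = 19 + 35 + 7 = 61): d = {'x': 19, 'y': 35, 'z': 7, 'total': 61}

{'x': 19, 'y': 35, 'z': 7, 'total': 61}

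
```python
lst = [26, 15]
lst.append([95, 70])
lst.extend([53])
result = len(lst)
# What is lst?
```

After line 1: lst = [26, 15]
After line 2 (append adds [95, 70] as single element): lst = [26, 15, [95, 70]]
After line 3 (extend unpacks [53], adds 53): lst = [26, 15, [95, 70], 53]
After line 4: result = len(lst) = 4

[26, 15, [95, 70], 53]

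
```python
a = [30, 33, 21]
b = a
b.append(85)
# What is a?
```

After line 1: a = [30, 33, 21]
After line 2 (b = a is an alias, same object): a = [30, 33, 21], b = [30, 33, 21]
After line 3 (b.append mutates the shared list): a = [30, 33, 21, 85], b = [30, 33, 21, 85]

[30, 33, 21, 85]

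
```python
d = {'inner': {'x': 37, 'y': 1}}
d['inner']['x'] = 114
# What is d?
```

After line 1: d = {'inner': {'x': 37, 'y': 1}}
After line 2 (inner x overwritten): d = {'inner': {'x': 114, 'y': 1}}

{'inner': {'x': 114, 'y': 1}}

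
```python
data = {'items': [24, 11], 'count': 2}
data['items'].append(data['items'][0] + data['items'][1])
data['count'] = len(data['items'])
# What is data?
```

After line 1: data = {'items': [24, 11], 'count': 2}
After line 2 (append 24 + 11 = 35): data = {'items': [24, 11, 35], 'count': 2}
After line 3 (count = len(items) = 3): data = {'items': [24, 11, 35], 'count': 3}

{'items': [24, 11, 35], 'count': 3}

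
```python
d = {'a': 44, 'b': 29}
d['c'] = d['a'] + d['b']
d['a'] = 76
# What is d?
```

After line 1: d = {'a': 44, 'b': 29}
After line 2 (d['c'] = 44 + 29): d = {'a': 44, 'b': 29, 'c': 73}
After line 3: d = {'a': 76, 'b': 29, 'c': 73}

{'a': 76, 'b': 29, 'c': 73}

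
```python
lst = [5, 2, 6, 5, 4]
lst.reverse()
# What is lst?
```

[4, 5, 6, 2, 5]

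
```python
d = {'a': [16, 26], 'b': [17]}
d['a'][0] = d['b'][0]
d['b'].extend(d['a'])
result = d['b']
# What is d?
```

After line 1: d = {'a': [16, 26], 'b': [17]}
After line 2 (a[0] = b[0] = 17): d = {'a': [17, 26], 'b': [17]}
After line 3 (b.extend(a) appends [17, 26]): d = {'a': [17, 26], 'b': [17, 17, 26]}
After line 4: result = d['b'] = [17, 17, 26]

{'a': [17, 26], 'b': [17, 17, 26]}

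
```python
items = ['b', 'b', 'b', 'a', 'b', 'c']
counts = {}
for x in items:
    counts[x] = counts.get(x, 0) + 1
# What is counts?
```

Initial: counts = {}, items = ['b', 'b', 'b', 'a', 'b', 'c']
See 'b': counts = {'b': 1}
See 'b': counts = {'b': 2}
See 'b': counts = {'b': 3}
See 'a': counts = {'b': 3, 'a': 1}
See 'b': counts = {'b': 4, 'a': 1}
See 'c': counts = {'b': 4, 'a': 1, 'c': 1}

{'b': 4, 'a': 1, 'c': 1}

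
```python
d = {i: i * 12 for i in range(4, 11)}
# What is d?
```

{4: 48, 5: 60, 6: 72, 7: 84, 8: 96, 9: 108, 10: 120}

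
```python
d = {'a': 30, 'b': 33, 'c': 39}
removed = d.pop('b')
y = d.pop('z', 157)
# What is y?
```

After line 1: d = {'a': 30, 'b': 33, 'c': 39}
After line 2 (pop 'b' returns 33): d = {'a': 30, 'c': 39}, removed = 33
After line 3 (pop 'z' missing, returns default 157): d = {'a': 30, 'c': 39}, y = 157

157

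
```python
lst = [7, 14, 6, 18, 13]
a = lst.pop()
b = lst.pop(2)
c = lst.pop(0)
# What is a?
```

After line 1: lst = [7, 14, 6, 18, 13]
After line 2 (pop() -> a = 13): lst = [7, 14, 6, 18]
After line 3 (pop(2) -> b = 6): lst = [7, 14, 18]
After line 4 (pop(0) -> c = 7): lst = [14, 18]

13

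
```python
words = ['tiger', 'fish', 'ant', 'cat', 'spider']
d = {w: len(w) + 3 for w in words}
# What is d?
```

{'tiger': 8, 'fish': 7, 'ant': 6, 'cat': 6, 'spider': 9}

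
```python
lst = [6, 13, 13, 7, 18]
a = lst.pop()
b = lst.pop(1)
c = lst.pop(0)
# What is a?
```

After line 1: lst = [6, 13, 13, 7, 18]
After line 2 (pop() -> a = 18): lst = [6, 13, 13, 7]
After line 3 (pop(1) -> b = 13): lst = [6, 13, 7]
After line 4 (pop(0) -> c = 6): lst = [13, 7]

18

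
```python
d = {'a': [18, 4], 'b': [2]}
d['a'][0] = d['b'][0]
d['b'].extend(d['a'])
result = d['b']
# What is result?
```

After line 1: d = {'a': [18, 4], 'b': [2]}
After line 2 (a[0] = b[0] = 2): d = {'a': [2, 4], 'b': [2]}
After line 3 (b.extend(a) appends [2, 4]): d = {'a': [2, 4], 'b': [2, 2, 4]}
After line 4: result = d['b'] = [2, 2, 4]

[2, 2, 4]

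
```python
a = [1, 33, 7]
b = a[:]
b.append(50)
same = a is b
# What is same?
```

After line 1: a = [1, 33, 7]
After line 2 (b = a[:] is a shallow copy, new object): a = [1, 33, 7], b = [1, 33, 7]
After line 3 (append only mutates b): a = [1, 33, 7], b = [1, 33, 7, 50]
After line 4 (same = a is b; different objects -> False): same = False

False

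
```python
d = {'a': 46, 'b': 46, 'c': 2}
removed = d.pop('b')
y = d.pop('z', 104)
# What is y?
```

After line 1: d = {'a': 46, 'b': 46, 'c': 2}
After line 2 (pop 'b' returns 46): d = {'a': 46, 'c': 2}, removed = 46
After line 3 (pop 'z' missing, returns default 104): d = {'a': 46, 'c': 2}, y = 104

104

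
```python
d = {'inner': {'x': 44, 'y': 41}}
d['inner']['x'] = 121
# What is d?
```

After line 1: d = {'inner': {'x': 44, 'y': 41}}
After line 2 (inner x overwritten): d = {'inner': {'x': 121, 'y': 41}}

{'inner': {'x': 121, 'y': 41}}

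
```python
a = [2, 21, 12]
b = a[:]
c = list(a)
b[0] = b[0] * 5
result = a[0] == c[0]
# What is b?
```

After line 1: a = [2, 21, 12]
After line 2 (b = a[:], copy): a = [2, 21, 12], b = [2, 21, 12]
After line 3 (c = list(a) is a copy, new object): c = [2, 21, 12]
After line 4 (b[0] = 2 * 5 = 10; only b mutates (copy)): a = [2, 21, 12], b = [10, 21, 12], c = [2, 21, 12]
After line 5 (a[0] = 2, c[0] = 2; result = True)

[10, 21, 12]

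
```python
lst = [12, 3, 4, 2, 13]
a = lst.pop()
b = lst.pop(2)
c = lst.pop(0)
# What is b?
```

After line 1: lst = [12, 3, 4, 2, 13]
After line 2 (pop() -> a = 13): lst = [12, 3, 4, 2]
After line 3 (pop(2) -> b = 4): lst = [12, 3, 2]
After line 4 (pop(0) -> c = 12): lst = [3, 2]

4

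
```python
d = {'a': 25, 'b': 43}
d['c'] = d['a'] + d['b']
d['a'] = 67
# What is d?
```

After line 1: d = {'a': 25, 'b': 43}
After line 2 (d['c'] = 25 + 43): d = {'a': 25, 'b': 43, 'c': 68}
After line 3: d = {'a': 67, 'b': 43, 'c': 68}

{'a': 67, 'b': 43, 'c': 68}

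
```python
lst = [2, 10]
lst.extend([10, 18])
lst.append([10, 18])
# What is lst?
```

After line 1: lst = [2, 10]
After line 2 (extend unpacks [10, 18]): lst = [2, 10, 10, 18]
After line 3 (append adds [10, 18] as single element): lst = [2, 10, 10, 18, [10, 18]]

[2, 10, 10, 18, [10, 18]]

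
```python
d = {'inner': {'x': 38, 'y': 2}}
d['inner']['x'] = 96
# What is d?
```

After line 1: d = {'inner': {'x': 38, 'y': 2}}
After line 2 (inner x overwritten): d = {'inner': {'x': 96, 'y': 2}}

{'inner': {'x': 96, 'y': 2}}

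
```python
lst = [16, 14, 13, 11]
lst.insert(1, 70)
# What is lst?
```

[16, 70, 14, 13, 11]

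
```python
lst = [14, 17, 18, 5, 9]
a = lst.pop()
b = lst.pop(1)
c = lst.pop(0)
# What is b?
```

After line 1: lst = [14, 17, 18, 5, 9]
After line 2 (pop() -> a = 9): lst = [14, 17, 18, 5]
After line 3 (pop(1) -> b = 17): lst = [14, 18, 5]
After line 4 (pop(0) -> c = 14): lst = [18, 5]

17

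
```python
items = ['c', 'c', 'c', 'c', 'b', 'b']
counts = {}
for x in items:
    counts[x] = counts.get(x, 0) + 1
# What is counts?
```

Initial: counts = {}, items = ['c', 'c', 'c', 'c', 'b', 'b']
See 'c': counts = {'c': 1}
See 'c': counts = {'c': 2}
See 'c': counts = {'c': 3}
See 'c': counts = {'c': 4}
See 'b': counts = {'c': 4, 'b': 1}
See 'b': counts = {'c': 4, 'b': 2}

{'c': 4, 'b': 2}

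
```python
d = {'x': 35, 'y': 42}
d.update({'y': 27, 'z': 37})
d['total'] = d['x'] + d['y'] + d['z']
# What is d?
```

After line 1: d = {'x': 35, 'y': 42}
After line 2 (y overwritten, z added): d = {'x': 35, 'y': 27, 'z': 37}
After line 3 (total = 35 + 27 + 37 = 99): d = {'x': 35, 'y': 27, 'z': 37, 'total': 99}

{'x': 35, 'y': 27, 'z': 37, 'total': 99}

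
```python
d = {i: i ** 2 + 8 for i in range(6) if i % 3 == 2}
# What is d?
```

{2: 12, 5: 33}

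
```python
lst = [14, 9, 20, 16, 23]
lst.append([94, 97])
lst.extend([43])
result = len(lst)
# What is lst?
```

After line 1: lst = [14, 9, 20, 16, 23]
After line 2 (append adds [94, 97] as single element): lst = [14, 9, 20, 16, 23, [94, 97]]
After line 3 (extend unpacks [43], adds 43): lst = [14, 9, 20, 16, 23, [94, 97], 43]
After line 4: result = len(lst) = 7

[14, 9, 20, 16, 23, [94, 97], 43]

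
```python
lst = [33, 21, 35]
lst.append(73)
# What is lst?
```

[33, 21, 35, 73]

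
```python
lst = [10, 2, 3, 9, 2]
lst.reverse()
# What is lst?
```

[2, 9, 3, 2, 10]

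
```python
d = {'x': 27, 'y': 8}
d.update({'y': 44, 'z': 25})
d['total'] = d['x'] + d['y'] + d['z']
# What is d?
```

After line 1: d = {'x': 27, 'y': 8}
After line 2 (y overwritten, z added): d = {'x': 27, 'y': 44, 'z': 25}
After line 3 (total = 27 + 44 + 25 = 96): d = {'x': 27, 'y': 44, 'z': 25, 'total': 96}

{'x': 27, 'y': 44, 'z': 25, 'total': 96}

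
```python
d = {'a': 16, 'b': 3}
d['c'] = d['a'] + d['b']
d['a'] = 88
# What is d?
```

After line 1: d = {'a': 16, 'b': 3}
After line 2 (d['c'] = 16 + 3): d = {'a': 16, 'b': 3, 'c': 19}
After line 3: d = {'a': 88, 'b': 3, 'c': 19}

{'a': 88, 'b': 3, 'c': 19}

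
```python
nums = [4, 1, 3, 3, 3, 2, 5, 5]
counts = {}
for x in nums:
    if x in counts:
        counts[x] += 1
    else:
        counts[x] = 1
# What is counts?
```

Initial: counts = {}, nums = [4, 1, 3, 3, 3, 2, 5, 5]
See 4: counts = {4: 1}
See 1: counts = {4: 1, 1: 1}
See 3: counts = {4: 1, 1: 1, 3: 1}
See 3: counts = {4: 1, 1: 1, 3: 2}
See 3: counts = {4: 1, 1: 1, 3: 3}
See 2: counts = {4: 1, 1: 1, 3: 3, 2: 1}
See 5: counts = {4: 1, 1: 1, 3: 3, 2: 1, 5: 1}
See 5: counts = {4: 1, 1: 1, 3: 3, 2: 1, 5: 2}

{4: 1, 1: 1, 3: 3, 2: 1, 5: 2}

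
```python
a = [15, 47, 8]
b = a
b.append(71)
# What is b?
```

After line 1: a = [15, 47, 8]
After line 2 (b = a is an alias, same object): a = [15, 47, 8], b = [15, 47, 8]
After line 3 (b.append mutates the shared list): a = [15, 47, 8, 71], b = [15, 47, 8, 71]

[15, 47, 8, 71]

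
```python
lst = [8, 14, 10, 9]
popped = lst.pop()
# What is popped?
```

9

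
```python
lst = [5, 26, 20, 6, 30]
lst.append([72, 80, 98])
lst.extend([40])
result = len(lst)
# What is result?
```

After line 1: lst = [5, 26, 20, 6, 30]
After line 2 (append adds [72, 80, 98] as single element): lst = [5, 26, 20, 6, 30, [72, 80, 98]]
After line 3 (extend unpacks [40], adds 40): lst = [5, 26, 20, 6, 30, [72, 80, 98], 40]
After line 4: result = len(lst) = 7

7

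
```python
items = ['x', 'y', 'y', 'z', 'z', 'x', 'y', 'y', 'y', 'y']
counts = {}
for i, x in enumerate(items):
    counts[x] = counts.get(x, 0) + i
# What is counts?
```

Initial: counts = {}, items = ['x', 'y', 'y', 'z', 'z', 'x', 'y', 'y', 'y', 'y']
i=0, x='x': counts = {'x': 0}
i=1, x='y': counts = {'x': 0, 'y': 1}
i=2, x='y': counts = {'x': 0, 'y': 3}
i=3, x='z': counts = {'x': 0, 'y': 3, 'z': 3}
i=4, x='z': counts = {'x': 0, 'y': 3, 'z': 7}
i=5, x='x': counts = {'x': 5, 'y': 3, 'z': 7}
i=6, x='y': counts = {'x': 5, 'y': 9, 'z': 7}
i=7, x='y': counts = {'x': 5, 'y': 16, 'z': 7}
i=8, x='y': counts = {'x': 5, 'y': 24, 'z': 7}
i=9, x='y': counts = {'x': 5, 'y': 33, 'z': 7}

{'x': 5, 'y': 33, 'z': 7}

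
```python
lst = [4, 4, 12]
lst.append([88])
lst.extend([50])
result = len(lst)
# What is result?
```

After line 1: lst = [4, 4, 12]
After line 2 (append adds [88] as single element): lst = [4, 4, 12, [88]]
After line 3 (extend unpacks [50], adds 50): lst = [4, 4, 12, [88], 50]
After line 4: result = len(lst) = 5

5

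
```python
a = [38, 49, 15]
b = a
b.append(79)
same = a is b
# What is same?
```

After line 1: a = [38, 49, 15]
After line 2 (b = a is an alias, same object): a = [38, 49, 15], b = [38, 49, 15]
After line 3 (b.append mutates the shared list): a = [38, 49, 15, 79], b = [38, 49, 15, 79]
After line 4 (same = a is b; same object -> True): same = True

True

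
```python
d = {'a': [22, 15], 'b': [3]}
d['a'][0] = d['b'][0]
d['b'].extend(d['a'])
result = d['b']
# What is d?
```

After line 1: d = {'a': [22, 15], 'b': [3]}
After line 2 (a[0] = b[0] = 3): d = {'a': [3, 15], 'b': [3]}
After line 3 (b.extend(a) appends [3, 15]): d = {'a': [3, 15], 'b': [3, 3, 15]}
After line 4: result = d['b'] = [3, 3, 15]

{'a': [3, 15], 'b': [3, 3, 15]}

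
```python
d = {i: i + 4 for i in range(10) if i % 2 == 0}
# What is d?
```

{0: 4, 2: 6, 4: 8, 6: 10, 8: 12}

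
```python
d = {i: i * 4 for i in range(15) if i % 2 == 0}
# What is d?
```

{0: 0, 2: 8, 4: 16, 6: 24, 8: 32, 10: 40, 12: 48, 14: 56}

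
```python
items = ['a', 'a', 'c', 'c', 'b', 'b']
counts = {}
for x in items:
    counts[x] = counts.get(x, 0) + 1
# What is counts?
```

Initial: counts = {}, items = ['a', 'a', 'c', 'c', 'b', 'b']
See 'a': counts = {'a': 1}
See 'a': counts = {'a': 2}
See 'c': counts = {'a': 2, 'c': 1}
See 'c': counts = {'a': 2, 'c': 2}
See 'b': counts = {'a': 2, 'c': 2, 'b': 1}
See 'b': counts = {'a': 2, 'c': 2, 'b': 2}

{'a': 2, 'c': 2, 'b': 2}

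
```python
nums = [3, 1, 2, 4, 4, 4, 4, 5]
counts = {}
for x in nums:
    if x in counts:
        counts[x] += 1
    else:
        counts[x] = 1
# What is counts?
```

Initial: counts = {}, nums = [3, 1, 2, 4, 4, 4, 4, 5]
See 3: counts = {3: 1}
See 1: counts = {3: 1, 1: 1}
See 2: counts = {3: 1, 1: 1, 2: 1}
See 4: counts = {3: 1, 1: 1, 2: 1, 4: 1}
See 4: counts = {3: 1, 1: 1, 2: 1, 4: 2}
See 4: counts = {3: 1, 1: 1, 2: 1, 4: 3}
See 4: counts = {3: 1, 1: 1, 2: 1, 4: 4}
See 5: counts = {3: 1, 1: 1, 2: 1, 4: 4, 5: 1}

{3: 1, 1: 1, 2: 1, 4: 4, 5: 1}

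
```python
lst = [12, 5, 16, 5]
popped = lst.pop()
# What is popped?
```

5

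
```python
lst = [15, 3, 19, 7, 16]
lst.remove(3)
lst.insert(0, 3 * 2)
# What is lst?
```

After line 1: lst = [15, 3, 19, 7, 16]
After line 2 (remove first 3): lst = [15, 19, 7, 16]
After line 3 (insert 6 at index 0): lst = [6, 15, 19, 7, 16]

[6, 15, 19, 7, 16]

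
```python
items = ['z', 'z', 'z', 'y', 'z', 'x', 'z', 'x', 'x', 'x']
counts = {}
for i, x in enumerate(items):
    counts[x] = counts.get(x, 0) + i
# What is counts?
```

Initial: counts = {}, items = ['z', 'z', 'z', 'y', 'z', 'x', 'z', 'x', 'x', 'x']
i=0, x='z': counts = {'z': 0}
i=1, x='z': counts = {'z': 1}
i=2, x='z': counts = {'z': 3}
i=3, x='y': counts = {'z': 3, 'y': 3}
i=4, x='z': counts = {'z': 7, 'y': 3}
i=5, x='x': counts = {'z': 7, 'y': 3, 'x': 5}
i=6, x='z': counts = {'z': 13, 'y': 3, 'x': 5}
i=7, x='x': counts = {'z': 13, 'y': 3, 'x': 12}
i=8, x='x': counts = {'z': 13, 'y': 3, 'x': 20}
i=9, x='x': counts = {'z': 13, 'y': 3, 'x': 29}

{'z': 13, 'y': 3, 'x': 29}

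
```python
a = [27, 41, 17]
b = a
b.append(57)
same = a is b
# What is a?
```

After line 1: a = [27, 41, 17]
After line 2 (b = a is an alias, same object): a = [27, 41, 17], b = [27, 41, 17]
After line 3 (b.append mutates the shared list): a = [27, 41, 17, 57], b = [27, 41, 17, 57]
After line 4 (same = a is b; same object -> True): same = True

[27, 41, 17, 57]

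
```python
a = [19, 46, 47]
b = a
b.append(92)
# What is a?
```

After line 1: a = [19, 46, 47]
After line 2 (b = a is an alias, same object): a = [19, 46, 47], b = [19, 46, 47]
After line 3 (b.append mutates the shared list): a = [19, 46, 47, 92], b = [19, 46, 47, 92]

[19, 46, 47, 92]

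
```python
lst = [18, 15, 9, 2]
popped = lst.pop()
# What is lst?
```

[18, 15, 9]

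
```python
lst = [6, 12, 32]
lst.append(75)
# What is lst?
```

[6, 12, 32, 75]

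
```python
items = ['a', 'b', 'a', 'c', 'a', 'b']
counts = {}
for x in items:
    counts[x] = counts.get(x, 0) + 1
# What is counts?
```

Initial: counts = {}, items = ['a', 'b', 'a', 'c', 'a', 'b']
See 'a': counts = {'a': 1}
See 'b': counts = {'a': 1, 'b': 1}
See 'a': counts = {'a': 2, 'b': 1}
See 'c': counts = {'a': 2, 'b': 1, 'c': 1}
See 'a': counts = {'a': 3, 'b': 1, 'c': 1}
See 'b': counts = {'a': 3, 'b': 2, 'c': 1}

{'a': 3, 'b': 2, 'c': 1}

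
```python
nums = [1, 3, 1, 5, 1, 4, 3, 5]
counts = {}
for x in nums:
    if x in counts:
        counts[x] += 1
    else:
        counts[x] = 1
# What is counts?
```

Initial: counts = {}, nums = [1, 3, 1, 5, 1, 4, 3, 5]
See 1: counts = {1: 1}
See 3: counts = {1: 1, 3: 1}
See 1: counts = {1: 2, 3: 1}
See 5: counts = {1: 2, 3: 1, 5: 1}
See 1: counts = {1: 3, 3: 1, 5: 1}
See 4: counts = {1: 3, 3: 1, 5: 1, 4: 1}
See 3: counts = {1: 3, 3: 2, 5: 1, 4: 1}
See 5: counts = {1: 3, 3: 2, 5: 2, 4: 1}

{1: 3, 3: 2, 5: 2, 4: 1}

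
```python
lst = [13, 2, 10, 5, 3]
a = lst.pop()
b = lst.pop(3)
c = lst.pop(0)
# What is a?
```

After line 1: lst = [13, 2, 10, 5, 3]
After line 2 (pop() -> a = 3): lst = [13, 2, 10, 5]
After line 3 (pop(3) -> b = 5): lst = [13, 2, 10]
After line 4 (pop(0) -> c = 13): lst = [2, 10]

3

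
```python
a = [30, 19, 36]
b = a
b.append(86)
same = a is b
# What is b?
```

After line 1: a = [30, 19, 36]
After line 2 (b = a is an alias, same object): a = [30, 19, 36], b = [30, 19, 36]
After line 3 (b.append mutates the shared list): a = [30, 19, 36, 86], b = [30, 19, 36, 86]
After line 4 (same = a is b; same object -> True): same = True

[30, 19, 36, 86]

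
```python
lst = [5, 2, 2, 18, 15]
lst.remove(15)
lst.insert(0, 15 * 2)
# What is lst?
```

After line 1: lst = [5, 2, 2, 18, 15]
After line 2 (remove first 15): lst = [5, 2, 2, 18]
After line 3 (insert 30 at index 0): lst = [30, 5, 2, 2, 18]

[30, 5, 2, 2, 18]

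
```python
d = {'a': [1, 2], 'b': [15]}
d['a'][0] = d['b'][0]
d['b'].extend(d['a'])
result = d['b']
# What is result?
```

After line 1: d = {'a': [1, 2], 'b': [15]}
After line 2 (a[0] = b[0] = 15): d = {'a': [15, 2], 'b': [15]}
After line 3 (b.extend(a) appends [15, 2]): d = {'a': [15, 2], 'b': [15, 15, 2]}
After line 4: result = d['b'] = [15, 15, 2]

[15, 15, 2]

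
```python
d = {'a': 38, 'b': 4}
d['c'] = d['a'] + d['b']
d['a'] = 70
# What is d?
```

After line 1: d = {'a': 38, 'b': 4}
After line 2 (d['c'] = 38 + 4): d = {'a': 38, 'b': 4, 'c': 42}
After line 3: d = {'a': 70, 'b': 4, 'c': 42}

{'a': 70, 'b': 4, 'c': 42}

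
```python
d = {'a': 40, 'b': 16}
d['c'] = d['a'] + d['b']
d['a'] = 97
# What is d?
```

After line 1: d = {'a': 40, 'b': 16}
After line 2 (d['c'] = 40 + 16): d = {'a': 40, 'b': 16, 'c': 56}
After line 3: d = {'a': 97, 'b': 16, 'c': 56}

{'a': 97, 'b': 16, 'c': 56}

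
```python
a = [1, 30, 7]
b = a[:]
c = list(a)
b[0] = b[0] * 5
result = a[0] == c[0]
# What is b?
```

After line 1: a = [1, 30, 7]
After line 2 (b = a[:], copy): a = [1, 30, 7], b = [1, 30, 7]
After line 3 (c = list(a) is a copy, new object): c = [1, 30, 7]
After line 4 (b[0] = 1 * 5 = 5; only b mutates (copy)): a = [1, 30, 7], b = [5, 30, 7], c = [1, 30, 7]
After line 5 (a[0] = 1, c[0] = 1; result = True)

[5, 30, 7]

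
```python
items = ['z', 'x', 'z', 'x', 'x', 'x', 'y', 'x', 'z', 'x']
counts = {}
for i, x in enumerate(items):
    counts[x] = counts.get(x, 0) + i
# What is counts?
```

Initial: counts = {}, items = ['z', 'x', 'z', 'x', 'x', 'x', 'y', 'x', 'z', 'x']
i=0, x='z': counts = {'z': 0}
i=1, x='x': counts = {'z': 0, 'x': 1}
i=2, x='z': counts = {'z': 2, 'x': 1}
i=3, x='x': counts = {'z': 2, 'x': 4}
i=4, x='x': counts = {'z': 2, 'x': 8}
i=5, x='x': counts = {'z': 2, 'x': 13}
i=6, x='y': counts = {'z': 2, 'x': 13, 'y': 6}
i=7, x='x': counts = {'z': 2, 'x': 20, 'y': 6}
i=8, x='z': counts = {'z': 10, 'x': 20, 'y': 6}
i=9, x='x': counts = {'z': 10, 'x': 29, 'y': 6}

{'z': 10, 'x': 29, 'y': 6}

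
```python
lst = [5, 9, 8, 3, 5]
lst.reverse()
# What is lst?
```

[5, 3, 8, 9, 5]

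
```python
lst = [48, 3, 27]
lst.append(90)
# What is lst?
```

[48, 3, 27, 90]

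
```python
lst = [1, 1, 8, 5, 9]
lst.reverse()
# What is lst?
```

[9, 5, 8, 1, 1]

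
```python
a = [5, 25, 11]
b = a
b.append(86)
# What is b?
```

After line 1: a = [5, 25, 11]
After line 2 (b = a is an alias, same object): a = [5, 25, 11], b = [5, 25, 11]
After line 3 (b.append mutates the shared list): a = [5, 25, 11, 86], b = [5, 25, 11, 86]

[5, 25, 11, 86]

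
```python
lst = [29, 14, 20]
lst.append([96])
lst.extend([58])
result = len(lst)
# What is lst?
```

After line 1: lst = [29, 14, 20]
After line 2 (append adds [96] as single element): lst = [29, 14, 20, [96]]
After line 3 (extend unpacks [58], adds 58): lst = [29, 14, 20, [96], 58]
After line 4: result = len(lst) = 5

[29, 14, 20, [96], 58]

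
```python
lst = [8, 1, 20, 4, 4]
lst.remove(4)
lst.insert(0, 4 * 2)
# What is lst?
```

After line 1: lst = [8, 1, 20, 4, 4]
After line 2 (remove first 4): lst = [8, 1, 20, 4]
After line 3 (insert 8 at index 0): lst = [8, 8, 1, 20, 4]

[8, 8, 1, 20, 4]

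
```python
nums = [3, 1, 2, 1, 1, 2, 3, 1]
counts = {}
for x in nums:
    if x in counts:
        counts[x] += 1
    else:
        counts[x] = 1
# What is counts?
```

Initial: counts = {}, nums = [3, 1, 2, 1, 1, 2, 3, 1]
See 3: counts = {3: 1}
See 1: counts = {3: 1, 1: 1}
See 2: counts = {3: 1, 1: 1, 2: 1}
See 1: counts = {3: 1, 1: 2, 2: 1}
See 1: counts = {3: 1, 1: 3, 2: 1}
See 2: counts = {3: 1, 1: 3, 2: 2}
See 3: counts = {3: 2, 1: 3, 2: 2}
See 1: counts = {3: 2, 1: 4, 2: 2}

{3: 2, 1: 4, 2: 2}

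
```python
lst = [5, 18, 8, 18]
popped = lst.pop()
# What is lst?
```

[5, 18, 8]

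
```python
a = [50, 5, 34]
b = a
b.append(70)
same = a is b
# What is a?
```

After line 1: a = [50, 5, 34]
After line 2 (b = a is an alias, same object): a = [50, 5, 34], b = [50, 5, 34]
After line 3 (b.append mutates the shared list): a = [50, 5, 34, 70], b = [50, 5, 34, 70]
After line 4 (same = a is b; same object -> True): same = True

[50, 5, 34, 70]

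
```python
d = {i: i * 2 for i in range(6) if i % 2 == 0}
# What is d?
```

{0: 0, 2: 4, 4: 8}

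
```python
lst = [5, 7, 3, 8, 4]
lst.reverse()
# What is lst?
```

[4, 8, 3, 7, 5]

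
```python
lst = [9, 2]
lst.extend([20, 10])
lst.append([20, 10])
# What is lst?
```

After line 1: lst = [9, 2]
After line 2 (extend unpacks [20, 10]): lst = [9, 2, 20, 10]
After line 3 (append adds [20, 10] as single element): lst = [9, 2, 20, 10, [20, 10]]

[9, 2, 20, 10, [20, 10]]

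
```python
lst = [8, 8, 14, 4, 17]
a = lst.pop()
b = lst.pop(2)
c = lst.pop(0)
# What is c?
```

After line 1: lst = [8, 8, 14, 4, 17]
After line 2 (pop() -> a = 17): lst = [8, 8, 14, 4]
After line 3 (pop(2) -> b = 14): lst = [8, 8, 4]
After line 4 (pop(0) -> c = 8): lst = [8, 4]

8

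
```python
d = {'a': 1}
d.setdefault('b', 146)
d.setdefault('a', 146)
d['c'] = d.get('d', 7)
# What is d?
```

After line 1: d = {'a': 1}
After line 2 (setdefault adds 'b'=146): d = {'a': 1, 'b': 146}
After line 3 (setdefault 'a' no-op, already exists): d = {'a': 1, 'b': 146}
After line 4 (get('d', 7) returns default since 'd' not in d): d = {'a': 1, 'b': 146, 'c': 7}

{'a': 1, 'b': 146, 'c': 7}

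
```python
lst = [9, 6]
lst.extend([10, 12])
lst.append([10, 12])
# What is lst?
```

After line 1: lst = [9, 6]
After line 2 (extend unpacks [10, 12]): lst = [9, 6, 10, 12]
After line 3 (append adds [10, 12] as single element): lst = [9, 6, 10, 12, [10, 12]]

[9, 6, 10, 12, [10, 12]]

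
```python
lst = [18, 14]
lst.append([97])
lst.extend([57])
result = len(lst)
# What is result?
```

After line 1: lst = [18, 14]
After line 2 (append adds [97] as single element): lst = [18, 14, [97]]
After line 3 (extend unpacks [57], adds 57): lst = [18, 14, [97], 57]
After line 4: result = len(lst) = 4

4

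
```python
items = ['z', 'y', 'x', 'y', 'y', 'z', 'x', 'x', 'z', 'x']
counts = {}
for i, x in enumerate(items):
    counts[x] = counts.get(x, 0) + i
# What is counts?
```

Initial: counts = {}, items = ['z', 'y', 'x', 'y', 'y', 'z', 'x', 'x', 'z', 'x']
i=0, x='z': counts = {'z': 0}
i=1, x='y': counts = {'z': 0, 'y': 1}
i=2, x='x': counts = {'z': 0, 'y': 1, 'x': 2}
i=3, x='y': counts = {'z': 0, 'y': 4, 'x': 2}
i=4, x='y': counts = {'z': 0, 'y': 8, 'x': 2}
i=5, x='z': counts = {'z': 5, 'y': 8, 'x': 2}
i=6, x='x': counts = {'z': 5, 'y': 8, 'x': 8}
i=7, x='x': counts = {'z': 5, 'y': 8, 'x': 15}
i=8, x='z': counts = {'z': 13, 'y': 8, 'x': 15}
i=9, x='x': counts = {'z': 13, 'y': 8, 'x': 24}

{'z': 13, 'y': 8, 'x': 24}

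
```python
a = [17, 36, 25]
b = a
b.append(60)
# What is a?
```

After line 1: a = [17, 36, 25]
After line 2 (b = a is an alias, same object): a = [17, 36, 25], b = [17, 36, 25]
After line 3 (b.append mutates the shared list): a = [17, 36, 25, 60], b = [17, 36, 25, 60]

[17, 36, 25, 60]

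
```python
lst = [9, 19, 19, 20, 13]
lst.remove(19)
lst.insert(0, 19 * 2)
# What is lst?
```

After line 1: lst = [9, 19, 19, 20, 13]
After line 2 (remove first 19): lst = [9, 19, 20, 13]
After line 3 (insert 38 at index 0): lst = [38, 9, 19, 20, 13]

[38, 9, 19, 20, 13]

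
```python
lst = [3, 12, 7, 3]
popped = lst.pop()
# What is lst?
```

[3, 12, 7]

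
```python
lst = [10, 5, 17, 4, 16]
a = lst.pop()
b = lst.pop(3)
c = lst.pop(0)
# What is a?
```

After line 1: lst = [10, 5, 17, 4, 16]
After line 2 (pop() -> a = 16): lst = [10, 5, 17, 4]
After line 3 (pop(3) -> b = 4): lst = [10, 5, 17]
After line 4 (pop(0) -> c = 10): lst = [5, 17]

16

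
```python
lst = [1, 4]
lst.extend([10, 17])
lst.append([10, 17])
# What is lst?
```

After line 1: lst = [1, 4]
After line 2 (extend unpacks [10, 17]): lst = [1, 4, 10, 17]
After line 3 (append adds [10, 17] as single element): lst = [1, 4, 10, 17, [10, 17]]

[1, 4, 10, 17, [10, 17]]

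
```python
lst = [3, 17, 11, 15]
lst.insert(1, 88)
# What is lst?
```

[3, 88, 17, 11, 15]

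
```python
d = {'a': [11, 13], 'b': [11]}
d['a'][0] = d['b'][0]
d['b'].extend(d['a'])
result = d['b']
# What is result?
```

After line 1: d = {'a': [11, 13], 'b': [11]}
After line 2 (a[0] = b[0] = 11): d = {'a': [11, 13], 'b': [11]}
After line 3 (b.extend(a) appends [11, 13]): d = {'a': [11, 13], 'b': [11, 11, 13]}
After line 4: result = d['b'] = [11, 11, 13]

[11, 11, 13]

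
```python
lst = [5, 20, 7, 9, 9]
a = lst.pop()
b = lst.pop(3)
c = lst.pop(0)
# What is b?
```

After line 1: lst = [5, 20, 7, 9, 9]
After line 2 (pop() -> a = 9): lst = [5, 20, 7, 9]
After line 3 (pop(3) -> b = 9): lst = [5, 20, 7]
After line 4 (pop(0) -> c = 5): lst = [20, 7]

9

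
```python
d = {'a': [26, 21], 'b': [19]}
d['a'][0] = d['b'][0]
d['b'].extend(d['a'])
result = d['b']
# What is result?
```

After line 1: d = {'a': [26, 21], 'b': [19]}
After line 2 (a[0] = b[0] = 19): d = {'a': [19, 21], 'b': [19]}
After line 3 (b.extend(a) appends [19, 21]): d = {'a': [19, 21], 'b': [19, 19, 21]}
After line 4: result = d['b'] = [19, 19, 21]

[19, 19, 21]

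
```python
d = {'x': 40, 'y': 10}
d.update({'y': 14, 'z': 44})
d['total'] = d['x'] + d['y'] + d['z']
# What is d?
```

After line 1: d = {'x': 40, 'y': 10}
After line 2 (y overwritten, z added): d = {'x': 40, 'y': 14, 'z': 44}
After line 3 (total = 40 + 14 + 44 = 98): d = {'x': 40, 'y': 14, 'z': 44, 'total': 98}

{'x': 40, 'y': 14, 'z': 44, 'total': 98}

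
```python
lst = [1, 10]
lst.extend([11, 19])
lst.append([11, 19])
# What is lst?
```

After line 1: lst = [1, 10]
After line 2 (extend unpacks [11, 19]): lst = [1, 10, 11, 19]
After line 3 (append adds [11, 19] as single element): lst = [1, 10, 11, 19, [11, 19]]

[1, 10, 11, 19, [11, 19]]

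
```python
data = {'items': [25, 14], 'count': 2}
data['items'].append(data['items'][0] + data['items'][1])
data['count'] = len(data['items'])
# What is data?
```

After line 1: data = {'items': [25, 14], 'count': 2}
After line 2 (append 25 + 14 = 39): data = {'items': [25, 14, 39], 'count': 2}
After line 3 (count = len(items) = 3): data = {'items': [25, 14, 39], 'count': 3}

{'items': [25, 14, 39], 'count': 3}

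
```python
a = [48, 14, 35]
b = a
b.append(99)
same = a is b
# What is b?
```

After line 1: a = [48, 14, 35]
After line 2 (b = a is an alias, same object): a = [48, 14, 35], b = [48, 14, 35]
After line 3 (b.append mutates the shared list): a = [48, 14, 35, 99], b = [48, 14, 35, 99]
After line 4 (same = a is b; same object -> True): same = True

[48, 14, 35, 99]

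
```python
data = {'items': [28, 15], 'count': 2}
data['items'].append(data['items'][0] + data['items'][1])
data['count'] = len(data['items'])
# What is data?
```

After line 1: data = {'items': [28, 15], 'count': 2}
After line 2 (append 28 + 15 = 43): data = {'items': [28, 15, 43], 'count': 2}
After line 3 (count = len(items) = 3): data = {'items': [28, 15, 43], 'count': 3}

{'items': [28, 15, 43], 'count': 3}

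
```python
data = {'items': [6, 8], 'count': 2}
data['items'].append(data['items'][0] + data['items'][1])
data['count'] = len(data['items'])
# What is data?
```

After line 1: data = {'items': [6, 8], 'count': 2}
After line 2 (append 6 + 8 = 14): data = {'items': [6, 8, 14], 'count': 2}
After line 3 (count = len(items) = 3): data = {'items': [6, 8, 14], 'count': 3}

{'items': [6, 8, 14], 'count': 3}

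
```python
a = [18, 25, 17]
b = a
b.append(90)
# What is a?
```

After line 1: a = [18, 25, 17]
After line 2 (b = a is an alias, same object): a = [18, 25, 17], b = [18, 25, 17]
After line 3 (b.append mutates the shared list): a = [18, 25, 17, 90], b = [18, 25, 17, 90]

[18, 25, 17, 90]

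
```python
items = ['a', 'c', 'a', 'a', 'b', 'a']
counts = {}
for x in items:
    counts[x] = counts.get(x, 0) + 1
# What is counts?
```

Initial: counts = {}, items = ['a', 'c', 'a', 'a', 'b', 'a']
See 'a': counts = {'a': 1}
See 'c': counts = {'a': 1, 'c': 1}
See 'a': counts = {'a': 2, 'c': 1}
See 'a': counts = {'a': 3, 'c': 1}
See 'b': counts = {'a': 3, 'c': 1, 'b': 1}
See 'a': counts = {'a': 4, 'c': 1, 'b': 1}

{'a': 4, 'c': 1, 'b': 1}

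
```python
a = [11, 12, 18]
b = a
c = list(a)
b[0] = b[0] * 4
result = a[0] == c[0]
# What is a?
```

After line 1: a = [11, 12, 18]
After line 2 (b = a, alias): a = [11, 12, 18], b = [11, 12, 18]
After line 3 (c = list(a) is a copy, new object): c = [11, 12, 18]
After line 4 (b[0] = 11 * 4 = 44; mutates shared a/b): a = b = [44, 12, 18], c = [11, 12, 18]
After line 5 (a[0] = 44, c[0] = 11; result = False)

[44, 12, 18]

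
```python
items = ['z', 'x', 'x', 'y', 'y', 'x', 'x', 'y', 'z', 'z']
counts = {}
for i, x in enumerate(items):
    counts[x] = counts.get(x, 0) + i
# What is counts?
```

Initial: counts = {}, items = ['z', 'x', 'x', 'y', 'y', 'x', 'x', 'y', 'z', 'z']
i=0, x='z': counts = {'z': 0}
i=1, x='x': counts = {'z': 0, 'x': 1}
i=2, x='x': counts = {'z': 0, 'x': 3}
i=3, x='y': counts = {'z': 0, 'x': 3, 'y': 3}
i=4, x='y': counts = {'z': 0, 'x': 3, 'y': 7}
i=5, x='x': counts = {'z': 0, 'x': 8, 'y': 7}
i=6, x='x': counts = {'z': 0, 'x': 14, 'y': 7}
i=7, x='y': counts = {'z': 0, 'x': 14, 'y': 14}
i=8, x='z': counts = {'z': 8, 'x': 14, 'y': 14}
i=9, x='z': counts = {'z': 17, 'x': 14, 'y': 14}

{'z': 17, 'x': 14, 'y': 14}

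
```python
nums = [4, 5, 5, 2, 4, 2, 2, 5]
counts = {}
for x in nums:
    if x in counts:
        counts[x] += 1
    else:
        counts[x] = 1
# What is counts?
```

Initial: counts = {}, nums = [4, 5, 5, 2, 4, 2, 2, 5]
See 4: counts = {4: 1}
See 5: counts = {4: 1, 5: 1}
See 5: counts = {4: 1, 5: 2}
See 2: counts = {4: 1, 5: 2, 2: 1}
See 4: counts = {4: 2, 5: 2, 2: 1}
See 2: counts = {4: 2, 5: 2, 2: 2}
See 2: counts = {4: 2, 5: 2, 2: 3}
See 5: counts = {4: 2, 5: 3, 2: 3}

{4: 2, 5: 3, 2: 3}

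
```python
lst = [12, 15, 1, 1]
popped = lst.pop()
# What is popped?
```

1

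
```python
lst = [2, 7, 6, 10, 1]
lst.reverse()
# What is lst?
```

[1, 10, 6, 7, 2]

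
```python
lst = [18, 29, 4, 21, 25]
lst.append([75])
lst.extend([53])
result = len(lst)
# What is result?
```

After line 1: lst = [18, 29, 4, 21, 25]
After line 2 (append adds [75] as single element): lst = [18, 29, 4, 21, 25, [75]]
After line 3 (extend unpacks [53], adds 53): lst = [18, 29, 4, 21, 25, [75], 53]
After line 4: result = len(lst) = 7

7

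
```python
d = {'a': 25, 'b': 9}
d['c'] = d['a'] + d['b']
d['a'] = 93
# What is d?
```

After line 1: d = {'a': 25, 'b': 9}
After line 2 (d['c'] = 25 + 9): d = {'a': 25, 'b': 9, 'c': 34}
After line 3: d = {'a': 93, 'b': 9, 'c': 34}

{'a': 93, 'b': 9, 'c': 34}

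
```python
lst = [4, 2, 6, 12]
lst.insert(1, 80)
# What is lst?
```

[4, 80, 2, 6, 12]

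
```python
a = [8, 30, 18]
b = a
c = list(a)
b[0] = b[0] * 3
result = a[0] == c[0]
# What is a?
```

After line 1: a = [8, 30, 18]
After line 2 (b = a, alias): a = [8, 30, 18], b = [8, 30, 18]
After line 3 (c = list(a) is a copy, new object): c = [8, 30, 18]
After line 4 (b[0] = 8 * 3 = 24; mutates shared a/b): a = b = [24, 30, 18], c = [8, 30, 18]
After line 5 (a[0] = 24, c[0] = 8; result = False)

[24, 30, 18]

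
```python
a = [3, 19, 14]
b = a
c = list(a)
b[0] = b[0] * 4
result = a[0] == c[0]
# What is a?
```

After line 1: a = [3, 19, 14]
After line 2 (b = a, alias): a = [3, 19, 14], b = [3, 19, 14]
After line 3 (c = list(a) is a copy, new object): c = [3, 19, 14]
After line 4 (b[0] = 3 * 4 = 12; mutates shared a/b): a = b = [12, 19, 14], c = [3, 19, 14]
After line 5 (a[0] = 12, c[0] = 3; result = False)

[12, 19, 14]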